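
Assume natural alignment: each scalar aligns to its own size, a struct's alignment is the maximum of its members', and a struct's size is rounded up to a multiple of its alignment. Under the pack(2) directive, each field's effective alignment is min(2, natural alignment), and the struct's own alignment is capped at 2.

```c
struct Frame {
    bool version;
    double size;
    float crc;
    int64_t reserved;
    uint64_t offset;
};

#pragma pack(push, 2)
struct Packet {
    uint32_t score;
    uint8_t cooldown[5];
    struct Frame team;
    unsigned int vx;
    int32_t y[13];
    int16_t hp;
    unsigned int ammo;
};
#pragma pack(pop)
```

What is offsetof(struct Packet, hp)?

106

Frame: 0..1  version  (1B, 1-aligned); 1..8  -- padding (7B); 8..16  size  (8B, 8-aligned); 16..20  crc  (4B, 4-aligned); 20..24  -- padding (4B); 24..32  reserved  (8B, 8-aligned); 32..40  offset  (8B, 8-aligned); sizeof = 40, alignof = 8
0..4  score  (4B, 2-aligned)
4..9  cooldown  (5B, 1-aligned)
9..10  -- padding (1B)
10..50  team  (40B, 2-aligned)
50..54  vx  (4B, 2-aligned)
54..106  y  (52B, 2-aligned)
106..108  hp  (2B, 2-aligned)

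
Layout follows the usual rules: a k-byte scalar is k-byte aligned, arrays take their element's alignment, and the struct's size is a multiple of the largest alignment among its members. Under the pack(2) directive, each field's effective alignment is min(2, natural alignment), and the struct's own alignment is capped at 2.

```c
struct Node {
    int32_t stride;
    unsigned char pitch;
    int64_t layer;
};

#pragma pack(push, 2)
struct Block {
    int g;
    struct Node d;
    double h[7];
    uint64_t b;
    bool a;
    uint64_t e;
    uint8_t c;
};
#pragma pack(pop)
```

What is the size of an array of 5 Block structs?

Node: @0: stride [4B, align 4] → 4; @4: pitch [1B, align 1] → 5; +3 pad (align 8); @8: layer [8B, align 8] → 16; size 16, align 8
@0: g [4B, align 2] → 4
@4: d [16B, align 2] → 20
@20: h [56B, align 2] → 76
@76: b [8B, align 2] → 84
@84: a [1B, align 1] → 85
+1 pad (align 2)
@86: e [8B, align 2] → 94
@94: c [1B, align 1] → 95
+1 tail pad (align 2)
size 96, align 2
array of 5: 5 × 96 = 480

480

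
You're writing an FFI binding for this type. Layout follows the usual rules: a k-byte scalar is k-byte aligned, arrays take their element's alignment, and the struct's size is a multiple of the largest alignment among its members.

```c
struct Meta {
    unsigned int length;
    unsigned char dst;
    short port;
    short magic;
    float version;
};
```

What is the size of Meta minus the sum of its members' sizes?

0..4  length  (4B, 4-aligned)
4..5  dst  (1B, 1-aligned)
5..6  -- padding (1B)
6..8  port  (2B, 2-aligned)
8..10  magic  (2B, 2-aligned)
10..12  -- padding (2B)
12..16  version  (4B, 4-aligned)
sizeof = 16, alignof = 4
data bytes 13, size 16 → padding 3

3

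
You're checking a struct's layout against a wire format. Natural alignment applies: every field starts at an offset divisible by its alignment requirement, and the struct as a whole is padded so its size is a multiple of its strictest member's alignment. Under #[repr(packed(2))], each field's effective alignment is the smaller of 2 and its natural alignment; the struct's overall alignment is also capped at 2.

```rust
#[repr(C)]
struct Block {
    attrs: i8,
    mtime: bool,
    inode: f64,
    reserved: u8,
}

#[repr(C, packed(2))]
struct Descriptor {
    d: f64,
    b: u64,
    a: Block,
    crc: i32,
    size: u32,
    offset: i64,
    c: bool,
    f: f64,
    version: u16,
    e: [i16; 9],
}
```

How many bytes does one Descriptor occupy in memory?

Block: attrs at 0 (size 1, align 1) → ends 1; mtime at 1 (size 1, align 1) → ends 2; pad 6 to align 8 for inode; inode at 8 (size 8, align 8) → ends 16; reserved at 16 (size 1, align 1) → ends 17; tail pad 7 to reach multiple of 8; total 24 bytes, alignment 8
d at 0 (size 8, align 2) → ends 8
b at 8 (size 8, align 2) → ends 16
a at 16 (size 24, align 2) → ends 40
crc at 40 (size 4, align 2) → ends 44
size at 44 (size 4, align 2) → ends 48
offset at 48 (size 8, align 2) → ends 56
c at 56 (size 1, align 1) → ends 57
pad 1 to align 2 for f
f at 58 (size 8, align 2) → ends 66
version at 66 (size 2, align 2) → ends 68
e at 68 (size 18, align 2) → ends 86
total 86 bytes, alignment 2

86 bytes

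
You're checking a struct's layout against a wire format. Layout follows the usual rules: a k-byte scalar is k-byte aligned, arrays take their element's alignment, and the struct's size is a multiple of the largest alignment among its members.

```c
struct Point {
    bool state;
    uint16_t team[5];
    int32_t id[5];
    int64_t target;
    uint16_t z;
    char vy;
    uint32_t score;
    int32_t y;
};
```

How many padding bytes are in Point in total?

0..1  state  (1B, 1-aligned)
1..2  -- padding (1B)
2..12  team  (10B, 2-aligned)
12..32  id  (20B, 4-aligned)
32..40  target  (8B, 8-aligned)
40..42  z  (2B, 2-aligned)
42..43  vy  (1B, 1-aligned)
43..44  -- padding (1B)
44..48  score  (4B, 4-aligned)
48..52  y  (4B, 4-aligned)
52..56  -- tail padding (4B)
sizeof = 56, alignof = 8
data bytes 50, size 56 → padding 6

6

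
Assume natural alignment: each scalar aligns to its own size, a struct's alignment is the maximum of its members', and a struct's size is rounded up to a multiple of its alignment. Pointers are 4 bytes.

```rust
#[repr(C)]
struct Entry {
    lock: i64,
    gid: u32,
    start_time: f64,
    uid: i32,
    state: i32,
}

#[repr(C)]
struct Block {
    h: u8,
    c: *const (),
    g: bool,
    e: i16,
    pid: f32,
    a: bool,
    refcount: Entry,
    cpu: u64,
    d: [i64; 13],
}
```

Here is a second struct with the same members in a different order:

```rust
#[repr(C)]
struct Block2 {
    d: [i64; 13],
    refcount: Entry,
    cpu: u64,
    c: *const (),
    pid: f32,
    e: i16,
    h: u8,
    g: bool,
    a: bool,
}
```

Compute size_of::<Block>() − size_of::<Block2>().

Entry: lock at 0 (size 8, align 8) → ends 8; gid at 8 (size 4, align 4) → ends 12; pad 4 to align 8 for start_time; start_time at 16 (size 8, align 8) → ends 24; uid at 24 (size 4, align 4) → ends 28; state at 28 (size 4, align 4) → ends 32; total 32 bytes, alignment 8
h at 0 (size 1, align 1) → ends 1
pad 3 to align 4 for c
c at 4 (size 4, align 4) → ends 8
g at 8 (size 1, align 1) → ends 9
pad 1 to align 2 for e
e at 10 (size 2, align 2) → ends 12
pid at 12 (size 4, align 4) → ends 16
a at 16 (size 1, align 1) → ends 17
pad 7 to align 8 for refcount
refcount at 24 (size 32, align 8) → ends 56
cpu at 56 (size 8, align 8) → ends 64
d at 64 (size 104, align 8) → ends 168
total 168 bytes, alignment 8
— Block2 —
d at 0 (size 104, align 8) → ends 104
refcount at 104 (size 32, align 8) → ends 136
cpu at 136 (size 8, align 8) → ends 144
c at 144 (size 4, align 4) → ends 148
pid at 148 (size 4, align 4) → ends 152
e at 152 (size 2, align 2) → ends 154
h at 154 (size 1, align 1) → ends 155
g at 155 (size 1, align 1) → ends 156
a at 156 (size 1, align 1) → ends 157
tail pad 3 to reach multiple of 8
total 160 bytes, alignment 8
168 − 160 = 8

8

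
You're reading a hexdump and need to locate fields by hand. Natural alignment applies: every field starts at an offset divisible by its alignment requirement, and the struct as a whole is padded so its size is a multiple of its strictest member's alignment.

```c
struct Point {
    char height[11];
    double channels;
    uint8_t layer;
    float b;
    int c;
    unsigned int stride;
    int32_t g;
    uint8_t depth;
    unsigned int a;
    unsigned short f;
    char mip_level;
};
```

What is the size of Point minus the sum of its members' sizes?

12

0..11  height  (11B, 1-aligned)
11..16  -- padding (5B)
16..24  channels  (8B, 8-aligned)
24..25  layer  (1B, 1-aligned)
25..28  -- padding (3B)
28..32  b  (4B, 4-aligned)
32..36  c  (4B, 4-aligned)
36..40  stride  (4B, 4-aligned)
40..44  g  (4B, 4-aligned)
44..45  depth  (1B, 1-aligned)
45..48  -- padding (3B)
48..52  a  (4B, 4-aligned)
52..54  f  (2B, 2-aligned)
54..55  mip_level  (1B, 1-aligned)
55..56  -- tail padding (1B)
sizeof = 56, alignof = 8
data bytes 44, size 56 → padding 12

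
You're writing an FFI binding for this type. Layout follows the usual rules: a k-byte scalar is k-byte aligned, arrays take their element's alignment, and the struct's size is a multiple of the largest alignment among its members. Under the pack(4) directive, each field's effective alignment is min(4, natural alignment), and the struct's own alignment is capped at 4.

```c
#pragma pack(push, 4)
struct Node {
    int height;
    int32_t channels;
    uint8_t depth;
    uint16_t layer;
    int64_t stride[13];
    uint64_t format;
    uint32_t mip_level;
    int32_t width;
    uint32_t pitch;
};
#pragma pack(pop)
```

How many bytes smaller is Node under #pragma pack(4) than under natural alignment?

8

natural layout:
  @0: height [4B, align 4] → 4
  @4: channels [4B, align 4] → 8
  @8: depth [1B, align 1] → 9
  +1 pad (align 2)
  @10: layer [2B, align 2] → 12
  +4 pad (align 8)
  @16: stride [104B, align 8] → 120
  @120: format [8B, align 8] → 128
  @128: mip_level [4B, align 4] → 132
  @132: width [4B, align 4] → 136
  @136: pitch [4B, align 4] → 140
  +4 tail pad (align 8)
  size 144, align 8
packed(4) layout:
  @0: height [4B, align 4] → 4
  @4: channels [4B, align 4] → 8
  @8: depth [1B, align 1] → 9
  +1 pad (align 2)
  @10: layer [2B, align 2] → 12
  @12: stride [104B, align 4] → 116
  @116: format [8B, align 4] → 124
  @124: mip_level [4B, align 4] → 128
  @128: width [4B, align 4] → 132
  @132: pitch [4B, align 4] → 136
  size 136, align 4
144 − 136 = 8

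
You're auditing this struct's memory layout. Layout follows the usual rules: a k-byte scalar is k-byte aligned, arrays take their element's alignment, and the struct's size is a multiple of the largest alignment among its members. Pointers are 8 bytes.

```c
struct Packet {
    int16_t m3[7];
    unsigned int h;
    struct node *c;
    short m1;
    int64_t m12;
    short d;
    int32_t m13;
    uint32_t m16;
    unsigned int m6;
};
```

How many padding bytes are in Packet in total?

@0: m3 [14B, align 2] → 14
+2 pad (align 4)
@16: h [4B, align 4] → 20
+4 pad (align 8)
@24: c [8B, align 8] → 32
@32: m1 [2B, align 2] → 34
+6 pad (align 8)
@40: m12 [8B, align 8] → 48
@48: d [2B, align 2] → 50
+2 pad (align 4)
@52: m13 [4B, align 4] → 56
@56: m16 [4B, align 4] → 60
@60: m6 [4B, align 4] → 64
size 64, align 8
data bytes 50, size 64 → padding 14

14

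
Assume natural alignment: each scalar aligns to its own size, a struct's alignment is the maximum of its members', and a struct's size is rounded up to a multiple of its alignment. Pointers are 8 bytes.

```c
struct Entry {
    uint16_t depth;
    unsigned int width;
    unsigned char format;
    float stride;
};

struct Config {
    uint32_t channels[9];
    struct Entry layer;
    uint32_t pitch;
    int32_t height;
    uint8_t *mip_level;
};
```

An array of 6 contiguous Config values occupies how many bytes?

Entry: depth at 0 (size 2, align 2) → ends 2; pad 2 to align 4 for width; width at 4 (size 4, align 4) → ends 8; format at 8 (size 1, align 1) → ends 9; pad 3 to align 4 for stride; stride at 12 (size 4, align 4) → ends 16; total 16 bytes, alignment 4
channels at 0 (size 36, align 4) → ends 36
layer at 36 (size 16, align 4) → ends 52
pitch at 52 (size 4, align 4) → ends 56
height at 56 (size 4, align 4) → ends 60
pad 4 to align 8 for mip_level
mip_level at 64 (size 8, align 8) → ends 72
total 72 bytes, alignment 8
array of 6: 6 × 72 = 432

432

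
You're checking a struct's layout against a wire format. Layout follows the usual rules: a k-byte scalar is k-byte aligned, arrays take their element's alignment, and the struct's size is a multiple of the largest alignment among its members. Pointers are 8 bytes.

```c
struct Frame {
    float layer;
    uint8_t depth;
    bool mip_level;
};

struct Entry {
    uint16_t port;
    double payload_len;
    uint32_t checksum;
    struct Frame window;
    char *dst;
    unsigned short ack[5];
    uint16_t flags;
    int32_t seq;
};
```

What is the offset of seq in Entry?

52

Frame: 0..4  layer  (4B, 4-aligned); 4..5  depth  (1B, 1-aligned); 5..6  mip_level  (1B, 1-aligned); 6..8  -- tail padding (2B); sizeof = 8, alignof = 4
0..2  port  (2B, 2-aligned)
2..8  -- padding (6B)
8..16  payload_len  (8B, 8-aligned)
16..20  checksum  (4B, 4-aligned)
20..28  window  (8B, 4-aligned)
28..32  -- padding (4B)
32..40  dst  (8B, 8-aligned)
40..50  ack  (10B, 2-aligned)
50..52  flags  (2B, 2-aligned)
52..56  seq  (4B, 4-aligned)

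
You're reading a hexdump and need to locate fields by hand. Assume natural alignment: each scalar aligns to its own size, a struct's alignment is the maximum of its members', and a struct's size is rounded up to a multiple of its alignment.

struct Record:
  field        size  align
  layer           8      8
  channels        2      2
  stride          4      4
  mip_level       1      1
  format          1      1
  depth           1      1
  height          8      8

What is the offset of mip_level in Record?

16

layer at 0 (size 8, align 8) → ends 8
channels at 8 (size 2, align 2) → ends 10
pad 2 to align 4 for stride
stride at 12 (size 4, align 4) → ends 16
mip_level at 16 (size 1, align 1) → ends 17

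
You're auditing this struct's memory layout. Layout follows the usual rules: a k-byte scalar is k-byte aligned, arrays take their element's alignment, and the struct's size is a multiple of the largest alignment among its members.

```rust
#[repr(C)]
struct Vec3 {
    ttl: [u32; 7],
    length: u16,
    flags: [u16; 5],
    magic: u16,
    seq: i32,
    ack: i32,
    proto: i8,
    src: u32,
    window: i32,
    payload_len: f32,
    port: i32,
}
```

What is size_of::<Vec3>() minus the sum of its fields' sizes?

@0: ttl [28B, align 4] → 28
@28: length [2B, align 2] → 30
@30: flags [10B, align 2] → 40
@40: magic [2B, align 2] → 42
+2 pad (align 4)
@44: seq [4B, align 4] → 48
@48: ack [4B, align 4] → 52
@52: proto [1B, align 1] → 53
+3 pad (align 4)
@56: src [4B, align 4] → 60
@60: window [4B, align 4] → 64
@64: payload_len [4B, align 4] → 68
@68: port [4B, align 4] → 72
size 72, align 4
data bytes 67, size 72 → padding 5

5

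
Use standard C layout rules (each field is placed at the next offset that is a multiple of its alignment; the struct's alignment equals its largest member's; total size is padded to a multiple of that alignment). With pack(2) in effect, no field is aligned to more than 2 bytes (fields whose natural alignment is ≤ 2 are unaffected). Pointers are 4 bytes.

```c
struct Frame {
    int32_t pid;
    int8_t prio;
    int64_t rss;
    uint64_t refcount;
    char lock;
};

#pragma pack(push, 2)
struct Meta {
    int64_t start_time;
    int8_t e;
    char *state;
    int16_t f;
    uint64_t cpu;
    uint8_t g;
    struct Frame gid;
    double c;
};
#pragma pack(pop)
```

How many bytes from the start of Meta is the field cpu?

16

Frame: pid at 0 (size 4, align 4) → ends 4; prio at 4 (size 1, align 1) → ends 5; pad 3 to align 8 for rss; rss at 8 (size 8, align 8) → ends 16; refcount at 16 (size 8, align 8) → ends 24; lock at 24 (size 1, align 1) → ends 25; tail pad 7 to reach multiple of 8; total 32 bytes, alignment 8
start_time at 0 (size 8, align 2) → ends 8
e at 8 (size 1, align 1) → ends 9
pad 1 to align 2 for state
state at 10 (size 4, align 2) → ends 14
f at 14 (size 2, align 2) → ends 16
cpu at 16 (size 8, align 2) → ends 24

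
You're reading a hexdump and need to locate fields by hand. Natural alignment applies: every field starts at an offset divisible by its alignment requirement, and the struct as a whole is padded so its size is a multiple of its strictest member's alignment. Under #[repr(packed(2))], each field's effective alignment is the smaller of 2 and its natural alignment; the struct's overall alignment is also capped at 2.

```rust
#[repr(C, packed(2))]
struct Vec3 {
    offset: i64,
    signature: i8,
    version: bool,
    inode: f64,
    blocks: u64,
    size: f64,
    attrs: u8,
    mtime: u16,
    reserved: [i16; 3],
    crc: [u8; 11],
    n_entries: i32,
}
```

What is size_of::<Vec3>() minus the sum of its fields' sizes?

@0: offset [8B, align 2] → 8
@8: signature [1B, align 1] → 9
@9: version [1B, align 1] → 10
@10: inode [8B, align 2] → 18
@18: blocks [8B, align 2] → 26
@26: size [8B, align 2] → 34
@34: attrs [1B, align 1] → 35
+1 pad (align 2)
@36: mtime [2B, align 2] → 38
@38: reserved [6B, align 2] → 44
@44: crc [11B, align 1] → 55
+1 pad (align 2)
@56: n_entries [4B, align 2] → 60
size 60, align 2
data bytes 58, size 60 → padding 2

2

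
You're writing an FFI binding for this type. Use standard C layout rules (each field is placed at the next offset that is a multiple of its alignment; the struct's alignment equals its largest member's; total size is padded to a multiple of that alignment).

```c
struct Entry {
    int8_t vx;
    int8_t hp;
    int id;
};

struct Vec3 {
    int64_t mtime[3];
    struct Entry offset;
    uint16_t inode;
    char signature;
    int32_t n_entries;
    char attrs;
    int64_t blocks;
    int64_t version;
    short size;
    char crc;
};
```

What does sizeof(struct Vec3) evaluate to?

72 bytes

Entry: 0..1  vx  (1B, 1-aligned); 1..2  hp  (1B, 1-aligned); 2..4  -- padding (2B); 4..8  id  (4B, 4-aligned); sizeof = 8, alignof = 4
0..24  mtime  (24B, 8-aligned)
24..32  offset  (8B, 4-aligned)
32..34  inode  (2B, 2-aligned)
34..35  signature  (1B, 1-aligned)
35..36  -- padding (1B)
36..40  n_entries  (4B, 4-aligned)
40..41  attrs  (1B, 1-aligned)
41..48  -- padding (7B)
48..56  blocks  (8B, 8-aligned)
56..64  version  (8B, 8-aligned)
64..66  size  (2B, 2-aligned)
66..67  crc  (1B, 1-aligned)
67..72  -- tail padding (5B)
sizeof = 72, alignof = 8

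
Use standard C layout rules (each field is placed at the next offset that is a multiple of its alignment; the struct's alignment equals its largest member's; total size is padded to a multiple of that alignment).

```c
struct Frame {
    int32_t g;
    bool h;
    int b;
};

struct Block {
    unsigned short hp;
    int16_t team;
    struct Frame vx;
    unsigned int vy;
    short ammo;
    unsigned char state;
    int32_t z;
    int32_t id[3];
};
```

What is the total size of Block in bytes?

Frame: @0: g [4B, align 4] → 4; @4: h [1B, align 1] → 5; +3 pad (align 4); @8: b [4B, align 4] → 12; size 12, align 4
@0: hp [2B, align 2] → 2
@2: team [2B, align 2] → 4
@4: vx [12B, align 4] → 16
@16: vy [4B, align 4] → 20
@20: ammo [2B, align 2] → 22
@22: state [1B, align 1] → 23
+1 pad (align 4)
@24: z [4B, align 4] → 28
@28: id [12B, align 4] → 40
size 40, align 4

40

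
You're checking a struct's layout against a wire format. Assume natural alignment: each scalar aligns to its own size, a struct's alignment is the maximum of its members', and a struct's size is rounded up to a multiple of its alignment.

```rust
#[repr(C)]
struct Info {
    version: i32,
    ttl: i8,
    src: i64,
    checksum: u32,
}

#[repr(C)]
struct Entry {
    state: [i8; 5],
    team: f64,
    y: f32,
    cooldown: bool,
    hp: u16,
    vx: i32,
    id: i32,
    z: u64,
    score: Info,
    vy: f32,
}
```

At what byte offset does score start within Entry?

40

Info: @0: version [4B, align 4] → 4; @4: ttl [1B, align 1] → 5; +3 pad (align 8); @8: src [8B, align 8] → 16; @16: checksum [4B, align 4] → 20; +4 tail pad (align 8); size 24, align 8
@0: state [5B, align 1] → 5
+3 pad (align 8)
@8: team [8B, align 8] → 16
@16: y [4B, align 4] → 20
@20: cooldown [1B, align 1] → 21
+1 pad (align 2)
@22: hp [2B, align 2] → 24
@24: vx [4B, align 4] → 28
@28: id [4B, align 4] → 32
@32: z [8B, align 8] → 40
@40: score [24B, align 8] → 64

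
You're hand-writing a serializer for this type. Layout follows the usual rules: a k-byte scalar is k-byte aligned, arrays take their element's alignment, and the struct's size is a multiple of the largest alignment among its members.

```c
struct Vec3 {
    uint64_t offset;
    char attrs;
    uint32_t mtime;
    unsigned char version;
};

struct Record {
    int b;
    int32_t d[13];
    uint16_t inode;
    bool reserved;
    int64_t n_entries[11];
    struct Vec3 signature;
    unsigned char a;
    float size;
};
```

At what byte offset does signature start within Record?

Vec3: offset at 0 (size 8, align 8) → ends 8; attrs at 8 (size 1, align 1) → ends 9; pad 3 to align 4 for mtime; mtime at 12 (size 4, align 4) → ends 16; version at 16 (size 1, align 1) → ends 17; tail pad 7 to reach multiple of 8; total 24 bytes, alignment 8
b at 0 (size 4, align 4) → ends 4
d at 4 (size 52, align 4) → ends 56
inode at 56 (size 2, align 2) → ends 58
reserved at 58 (size 1, align 1) → ends 59
pad 5 to align 8 for n_entries
n_entries at 64 (size 88, align 8) → ends 152
signature at 152 (size 24, align 8) → ends 176

152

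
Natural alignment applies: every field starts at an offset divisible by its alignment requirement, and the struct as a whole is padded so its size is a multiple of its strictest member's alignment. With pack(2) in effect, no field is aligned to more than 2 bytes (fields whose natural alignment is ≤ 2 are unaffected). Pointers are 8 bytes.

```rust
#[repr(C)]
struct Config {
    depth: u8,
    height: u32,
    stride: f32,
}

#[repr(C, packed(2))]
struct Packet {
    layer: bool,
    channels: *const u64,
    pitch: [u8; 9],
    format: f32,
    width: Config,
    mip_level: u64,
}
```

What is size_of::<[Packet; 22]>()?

Config: depth at 0 (size 1, align 1) → ends 1; pad 3 to align 4 for height; height at 4 (size 4, align 4) → ends 8; stride at 8 (size 4, align 4) → ends 12; total 12 bytes, alignment 4
layer at 0 (size 1, align 1) → ends 1
pad 1 to align 2 for channels
channels at 2 (size 8, align 2) → ends 10
pitch at 10 (size 9, align 1) → ends 19
pad 1 to align 2 for format
format at 20 (size 4, align 2) → ends 24
width at 24 (size 12, align 2) → ends 36
mip_level at 36 (size 8, align 2) → ends 44
total 44 bytes, alignment 2
array of 22: 22 × 44 = 968

968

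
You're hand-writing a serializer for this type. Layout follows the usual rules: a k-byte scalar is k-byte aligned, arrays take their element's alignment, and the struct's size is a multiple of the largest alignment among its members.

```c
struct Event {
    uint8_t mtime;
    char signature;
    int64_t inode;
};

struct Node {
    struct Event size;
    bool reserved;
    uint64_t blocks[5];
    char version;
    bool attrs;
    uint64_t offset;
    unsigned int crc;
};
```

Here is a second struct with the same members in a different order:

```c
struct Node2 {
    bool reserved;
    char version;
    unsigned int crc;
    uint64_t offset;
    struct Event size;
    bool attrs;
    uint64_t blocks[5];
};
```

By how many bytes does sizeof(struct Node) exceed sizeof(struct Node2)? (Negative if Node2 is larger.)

Event: mtime at 0 (size 1, align 1) → ends 1; signature at 1 (size 1, align 1) → ends 2; pad 6 to align 8 for inode; inode at 8 (size 8, align 8) → ends 16; total 16 bytes, alignment 8
size at 0 (size 16, align 8) → ends 16
reserved at 16 (size 1, align 1) → ends 17
pad 7 to align 8 for blocks
blocks at 24 (size 40, align 8) → ends 64
version at 64 (size 1, align 1) → ends 65
attrs at 65 (size 1, align 1) → ends 66
pad 6 to align 8 for offset
offset at 72 (size 8, align 8) → ends 80
crc at 80 (size 4, align 4) → ends 84
tail pad 4 to reach multiple of 8
total 88 bytes, alignment 8
— Node2 —
reserved at 0 (size 1, align 1) → ends 1
version at 1 (size 1, align 1) → ends 2
pad 2 to align 4 for crc
crc at 4 (size 4, align 4) → ends 8
offset at 8 (size 8, align 8) → ends 16
size at 16 (size 16, align 8) → ends 32
attrs at 32 (size 1, align 1) → ends 33
pad 7 to align 8 for blocks
blocks at 40 (size 40, align 8) → ends 80
total 80 bytes, alignment 8
88 − 80 = 8

8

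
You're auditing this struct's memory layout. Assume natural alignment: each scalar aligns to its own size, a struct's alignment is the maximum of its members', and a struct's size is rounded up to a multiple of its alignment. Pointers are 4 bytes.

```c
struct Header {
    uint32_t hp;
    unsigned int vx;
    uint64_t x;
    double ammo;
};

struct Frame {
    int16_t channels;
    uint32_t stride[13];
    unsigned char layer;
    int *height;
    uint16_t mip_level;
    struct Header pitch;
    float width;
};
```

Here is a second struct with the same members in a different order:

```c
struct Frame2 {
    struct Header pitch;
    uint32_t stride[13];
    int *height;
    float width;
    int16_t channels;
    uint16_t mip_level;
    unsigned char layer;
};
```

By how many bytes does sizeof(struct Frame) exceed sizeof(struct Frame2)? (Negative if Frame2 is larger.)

8

Header: hp at 0 (size 4, align 4) → ends 4; vx at 4 (size 4, align 4) → ends 8; x at 8 (size 8, align 8) → ends 16; ammo at 16 (size 8, align 8) → ends 24; total 24 bytes, alignment 8
channels at 0 (size 2, align 2) → ends 2
pad 2 to align 4 for stride
stride at 4 (size 52, align 4) → ends 56
layer at 56 (size 1, align 1) → ends 57
pad 3 to align 4 for height
height at 60 (size 4, align 4) → ends 64
mip_level at 64 (size 2, align 2) → ends 66
pad 6 to align 8 for pitch
pitch at 72 (size 24, align 8) → ends 96
width at 96 (size 4, align 4) → ends 100
tail pad 4 to reach multiple of 8
total 104 bytes, alignment 8
— Frame2 —
pitch at 0 (size 24, align 8) → ends 24
stride at 24 (size 52, align 4) → ends 76
height at 76 (size 4, align 4) → ends 80
width at 80 (size 4, align 4) → ends 84
channels at 84 (size 2, align 2) → ends 86
mip_level at 86 (size 2, align 2) → ends 88
layer at 88 (size 1, align 1) → ends 89
tail pad 7 to reach multiple of 8
total 96 bytes, alignment 8
104 − 96 = 8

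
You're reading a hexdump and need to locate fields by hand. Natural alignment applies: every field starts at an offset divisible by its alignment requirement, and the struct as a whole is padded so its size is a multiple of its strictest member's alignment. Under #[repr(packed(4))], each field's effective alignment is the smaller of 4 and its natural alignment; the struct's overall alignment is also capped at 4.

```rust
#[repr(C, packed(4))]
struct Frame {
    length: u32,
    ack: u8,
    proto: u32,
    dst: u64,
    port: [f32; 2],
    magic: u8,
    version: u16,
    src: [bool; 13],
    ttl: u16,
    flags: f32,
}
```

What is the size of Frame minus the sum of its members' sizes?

@0: length [4B, align 4] → 4
@4: ack [1B, align 1] → 5
+3 pad (align 4)
@8: proto [4B, align 4] → 12
@12: dst [8B, align 4] → 20
@20: port [8B, align 4] → 28
@28: magic [1B, align 1] → 29
+1 pad (align 2)
@30: version [2B, align 2] → 32
@32: src [13B, align 1] → 45
+1 pad (align 2)
@46: ttl [2B, align 2] → 48
@48: flags [4B, align 4] → 52
size 52, align 4
data bytes 47, size 52 → padding 5

5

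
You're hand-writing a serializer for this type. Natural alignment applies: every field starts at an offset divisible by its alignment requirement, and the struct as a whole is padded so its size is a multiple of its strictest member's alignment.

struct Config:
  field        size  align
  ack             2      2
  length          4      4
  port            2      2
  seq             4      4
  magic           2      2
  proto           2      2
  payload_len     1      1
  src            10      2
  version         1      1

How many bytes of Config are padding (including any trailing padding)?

0..2  ack  (2B, 2-aligned)
2..4  -- padding (2B)
4..8  length  (4B, 4-aligned)
8..10  port  (2B, 2-aligned)
10..12  -- padding (2B)
12..16  seq  (4B, 4-aligned)
16..18  magic  (2B, 2-aligned)
18..20  proto  (2B, 2-aligned)
20..21  payload_len  (1B, 1-aligned)
21..22  -- padding (1B)
22..32  src  (10B, 2-aligned)
32..33  version  (1B, 1-aligned)
33..36  -- tail padding (3B)
sizeof = 36, alignof = 4
data bytes 28, size 36 → padding 8

8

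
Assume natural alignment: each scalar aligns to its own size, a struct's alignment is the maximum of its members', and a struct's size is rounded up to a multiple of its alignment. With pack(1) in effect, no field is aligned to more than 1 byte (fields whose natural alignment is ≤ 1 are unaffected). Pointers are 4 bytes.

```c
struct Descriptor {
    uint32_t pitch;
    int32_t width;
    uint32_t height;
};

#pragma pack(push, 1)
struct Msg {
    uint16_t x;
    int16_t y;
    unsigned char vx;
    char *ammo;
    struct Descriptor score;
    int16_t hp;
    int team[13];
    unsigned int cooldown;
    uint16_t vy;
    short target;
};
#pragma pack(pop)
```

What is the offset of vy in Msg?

79

Descriptor: @0: pitch [4B, align 4] → 4; @4: width [4B, align 4] → 8; @8: height [4B, align 4] → 12; size 12, align 4
@0: x [2B, align 1] → 2
@2: y [2B, align 1] → 4
@4: vx [1B, align 1] → 5
@5: ammo [4B, align 1] → 9
@9: score [12B, align 1] → 21
@21: hp [2B, align 1] → 23
@23: team [52B, align 1] → 75
@75: cooldown [4B, align 1] → 79
@79: vy [2B, align 1] → 81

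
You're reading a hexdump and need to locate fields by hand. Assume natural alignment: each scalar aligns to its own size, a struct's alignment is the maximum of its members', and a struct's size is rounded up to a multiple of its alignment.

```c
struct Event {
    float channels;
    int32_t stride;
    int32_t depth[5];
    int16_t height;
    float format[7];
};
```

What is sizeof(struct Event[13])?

780

@0: channels [4B, align 4] → 4
@4: stride [4B, align 4] → 8
@8: depth [20B, align 4] → 28
@28: height [2B, align 2] → 30
+2 pad (align 4)
@32: format [28B, align 4] → 60
size 60, align 4
array of 13: 13 × 60 = 780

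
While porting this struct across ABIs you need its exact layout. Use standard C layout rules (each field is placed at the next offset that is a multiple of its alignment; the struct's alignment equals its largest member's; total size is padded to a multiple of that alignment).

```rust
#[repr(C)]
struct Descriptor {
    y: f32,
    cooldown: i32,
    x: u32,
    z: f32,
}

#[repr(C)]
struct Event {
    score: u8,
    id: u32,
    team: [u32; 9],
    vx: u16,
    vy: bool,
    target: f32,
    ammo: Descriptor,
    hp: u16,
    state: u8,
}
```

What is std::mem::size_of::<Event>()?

72

Descriptor: 0..4  y  (4B, 4-aligned); 4..8  cooldown  (4B, 4-aligned); 8..12  x  (4B, 4-aligned); 12..16  z  (4B, 4-aligned); sizeof = 16, alignof = 4
0..1  score  (1B, 1-aligned)
1..4  -- padding (3B)
4..8  id  (4B, 4-aligned)
8..44  team  (36B, 4-aligned)
44..46  vx  (2B, 2-aligned)
46..47  vy  (1B, 1-aligned)
47..48  -- padding (1B)
48..52  target  (4B, 4-aligned)
52..68  ammo  (16B, 4-aligned)
68..70  hp  (2B, 2-aligned)
70..71  state  (1B, 1-aligned)
71..72  -- tail padding (1B)
sizeof = 72, alignof = 4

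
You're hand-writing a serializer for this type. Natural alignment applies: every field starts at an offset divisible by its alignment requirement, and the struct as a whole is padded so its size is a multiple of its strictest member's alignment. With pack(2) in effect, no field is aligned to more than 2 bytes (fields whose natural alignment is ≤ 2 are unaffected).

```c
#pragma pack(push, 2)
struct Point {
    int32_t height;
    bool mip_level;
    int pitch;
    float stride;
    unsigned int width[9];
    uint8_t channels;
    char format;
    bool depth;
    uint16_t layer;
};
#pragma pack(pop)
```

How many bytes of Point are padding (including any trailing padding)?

height at 0 (size 4, align 2) → ends 4
mip_level at 4 (size 1, align 1) → ends 5
pad 1 to align 2 for pitch
pitch at 6 (size 4, align 2) → ends 10
stride at 10 (size 4, align 2) → ends 14
width at 14 (size 36, align 2) → ends 50
channels at 50 (size 1, align 1) → ends 51
format at 51 (size 1, align 1) → ends 52
depth at 52 (size 1, align 1) → ends 53
pad 1 to align 2 for layer
layer at 54 (size 2, align 2) → ends 56
total 56 bytes, alignment 2
data bytes 54, size 56 → padding 2

2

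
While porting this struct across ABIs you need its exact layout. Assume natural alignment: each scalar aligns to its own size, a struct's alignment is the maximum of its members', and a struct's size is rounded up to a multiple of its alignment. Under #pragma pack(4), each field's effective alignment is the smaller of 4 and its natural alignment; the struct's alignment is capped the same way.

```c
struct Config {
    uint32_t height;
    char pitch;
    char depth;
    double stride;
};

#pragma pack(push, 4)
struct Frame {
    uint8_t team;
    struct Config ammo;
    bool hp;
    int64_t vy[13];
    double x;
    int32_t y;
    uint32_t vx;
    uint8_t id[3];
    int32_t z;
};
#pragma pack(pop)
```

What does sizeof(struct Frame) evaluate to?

152 bytes

Config: height at 0 (size 4, align 4) → ends 4; pitch at 4 (size 1, align 1) → ends 5; depth at 5 (size 1, align 1) → ends 6; pad 2 to align 8 for stride; stride at 8 (size 8, align 8) → ends 16; total 16 bytes, alignment 8
team at 0 (size 1, align 1) → ends 1
pad 3 to align 4 for ammo
ammo at 4 (size 16, align 4) → ends 20
hp at 20 (size 1, align 1) → ends 21
pad 3 to align 4 for vy
vy at 24 (size 104, align 4) → ends 128
x at 128 (size 8, align 4) → ends 136
y at 136 (size 4, align 4) → ends 140
vx at 140 (size 4, align 4) → ends 144
id at 144 (size 3, align 1) → ends 147
pad 1 to align 4 for z
z at 148 (size 4, align 4) → ends 152
total 152 bytes, alignment 4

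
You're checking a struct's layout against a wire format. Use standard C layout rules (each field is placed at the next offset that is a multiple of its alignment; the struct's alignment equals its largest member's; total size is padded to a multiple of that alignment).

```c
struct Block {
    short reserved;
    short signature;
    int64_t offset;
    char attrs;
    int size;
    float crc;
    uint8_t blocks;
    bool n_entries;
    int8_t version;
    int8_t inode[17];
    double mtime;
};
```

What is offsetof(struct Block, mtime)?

reserved at 0 (size 2, align 2) → ends 2
signature at 2 (size 2, align 2) → ends 4
pad 4 to align 8 for offset
offset at 8 (size 8, align 8) → ends 16
attrs at 16 (size 1, align 1) → ends 17
pad 3 to align 4 for size
size at 20 (size 4, align 4) → ends 24
crc at 24 (size 4, align 4) → ends 28
blocks at 28 (size 1, align 1) → ends 29
n_entries at 29 (size 1, align 1) → ends 30
version at 30 (size 1, align 1) → ends 31
inode at 31 (size 17, align 1) → ends 48
mtime at 48 (size 8, align 8) → ends 56

48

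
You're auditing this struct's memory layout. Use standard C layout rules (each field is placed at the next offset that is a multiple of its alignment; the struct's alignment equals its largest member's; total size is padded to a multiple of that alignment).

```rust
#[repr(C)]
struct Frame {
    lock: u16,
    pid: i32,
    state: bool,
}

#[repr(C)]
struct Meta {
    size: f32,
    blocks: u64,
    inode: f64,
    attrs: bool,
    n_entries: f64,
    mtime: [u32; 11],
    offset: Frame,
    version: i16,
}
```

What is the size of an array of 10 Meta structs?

1040

Frame: 0..2  lock  (2B, 2-aligned); 2..4  -- padding (2B); 4..8  pid  (4B, 4-aligned); 8..9  state  (1B, 1-aligned); 9..12  -- tail padding (3B); sizeof = 12, alignof = 4
0..4  size  (4B, 4-aligned)
4..8  -- padding (4B)
8..16  blocks  (8B, 8-aligned)
16..24  inode  (8B, 8-aligned)
24..25  attrs  (1B, 1-aligned)
25..32  -- padding (7B)
32..40  n_entries  (8B, 8-aligned)
40..84  mtime  (44B, 4-aligned)
84..96  offset  (12B, 4-aligned)
96..98  version  (2B, 2-aligned)
98..104  -- tail padding (6B)
sizeof = 104, alignof = 8
array of 10: 10 × 104 = 1040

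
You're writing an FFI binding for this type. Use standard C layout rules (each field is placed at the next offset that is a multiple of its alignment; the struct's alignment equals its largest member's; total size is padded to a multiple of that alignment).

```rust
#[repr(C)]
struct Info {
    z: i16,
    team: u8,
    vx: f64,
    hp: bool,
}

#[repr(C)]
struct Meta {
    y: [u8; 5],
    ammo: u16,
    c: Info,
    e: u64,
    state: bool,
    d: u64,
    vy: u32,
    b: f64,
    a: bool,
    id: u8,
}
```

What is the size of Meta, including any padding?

80

Info: z at 0 (size 2, align 2) → ends 2; team at 2 (size 1, align 1) → ends 3; pad 5 to align 8 for vx; vx at 8 (size 8, align 8) → ends 16; hp at 16 (size 1, align 1) → ends 17; tail pad 7 to reach multiple of 8; total 24 bytes, alignment 8
y at 0 (size 5, align 1) → ends 5
pad 1 to align 2 for ammo
ammo at 6 (size 2, align 2) → ends 8
c at 8 (size 24, align 8) → ends 32
e at 32 (size 8, align 8) → ends 40
state at 40 (size 1, align 1) → ends 41
pad 7 to align 8 for d
d at 48 (size 8, align 8) → ends 56
vy at 56 (size 4, align 4) → ends 60
pad 4 to align 8 for b
b at 64 (size 8, align 8) → ends 72
a at 72 (size 1, align 1) → ends 73
id at 73 (size 1, align 1) → ends 74
tail pad 6 to reach multiple of 8
total 80 bytes, alignment 8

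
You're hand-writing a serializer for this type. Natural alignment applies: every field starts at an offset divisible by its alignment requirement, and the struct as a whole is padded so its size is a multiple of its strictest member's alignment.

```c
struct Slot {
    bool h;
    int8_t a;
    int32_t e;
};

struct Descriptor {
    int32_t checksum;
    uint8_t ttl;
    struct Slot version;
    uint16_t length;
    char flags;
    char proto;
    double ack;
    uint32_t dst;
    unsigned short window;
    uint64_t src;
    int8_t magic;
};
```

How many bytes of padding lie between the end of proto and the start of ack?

Slot: h at 0 (size 1, align 1) → ends 1; a at 1 (size 1, align 1) → ends 2; pad 2 to align 4 for e; e at 4 (size 4, align 4) → ends 8; total 8 bytes, alignment 4
checksum at 0 (size 4, align 4) → ends 4
ttl at 4 (size 1, align 1) → ends 5
pad 3 to align 4 for version
version at 8 (size 8, align 4) → ends 16
length at 16 (size 2, align 2) → ends 18
flags at 18 (size 1, align 1) → ends 19
proto at 19 (size 1, align 1) → ends 20
pad 4 to align 8 for ack
ack at 24 (size 8, align 8) → ends 32

4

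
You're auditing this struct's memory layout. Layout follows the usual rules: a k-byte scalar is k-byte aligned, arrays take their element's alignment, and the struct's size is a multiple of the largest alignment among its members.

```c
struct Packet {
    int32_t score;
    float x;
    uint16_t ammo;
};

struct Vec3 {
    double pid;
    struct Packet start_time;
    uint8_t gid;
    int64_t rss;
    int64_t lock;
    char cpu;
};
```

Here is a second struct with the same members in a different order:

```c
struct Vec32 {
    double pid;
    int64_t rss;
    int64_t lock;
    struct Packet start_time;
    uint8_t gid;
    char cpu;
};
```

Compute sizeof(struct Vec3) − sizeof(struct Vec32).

8

Packet: score at 0 (size 4, align 4) → ends 4; x at 4 (size 4, align 4) → ends 8; ammo at 8 (size 2, align 2) → ends 10; tail pad 2 to reach multiple of 4; total 12 bytes, alignment 4
pid at 0 (size 8, align 8) → ends 8
start_time at 8 (size 12, align 4) → ends 20
gid at 20 (size 1, align 1) → ends 21
pad 3 to align 8 for rss
rss at 24 (size 8, align 8) → ends 32
lock at 32 (size 8, align 8) → ends 40
cpu at 40 (size 1, align 1) → ends 41
tail pad 7 to reach multiple of 8
total 48 bytes, alignment 8
— Vec32 —
pid at 0 (size 8, align 8) → ends 8
rss at 8 (size 8, align 8) → ends 16
lock at 16 (size 8, align 8) → ends 24
start_time at 24 (size 12, align 4) → ends 36
gid at 36 (size 1, align 1) → ends 37
cpu at 37 (size 1, align 1) → ends 38
tail pad 2 to reach multiple of 8
total 40 bytes, alignment 8
48 − 40 = 8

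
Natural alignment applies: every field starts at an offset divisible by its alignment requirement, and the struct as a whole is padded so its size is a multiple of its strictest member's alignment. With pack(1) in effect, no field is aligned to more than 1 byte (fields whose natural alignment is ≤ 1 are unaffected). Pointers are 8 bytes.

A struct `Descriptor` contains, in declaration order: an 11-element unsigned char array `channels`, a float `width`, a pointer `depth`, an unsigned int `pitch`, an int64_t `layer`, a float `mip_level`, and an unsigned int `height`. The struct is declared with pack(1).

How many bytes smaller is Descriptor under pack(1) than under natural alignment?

natural layout:
  channels at 0 (size 11, align 1) → ends 11
  pad 1 to align 4 for width
  width at 12 (size 4, align 4) → ends 16
  depth at 16 (size 8, align 8) → ends 24
  pitch at 24 (size 4, align 4) → ends 28
  pad 4 to align 8 for layer
  layer at 32 (size 8, align 8) → ends 40
  mip_level at 40 (size 4, align 4) → ends 44
  height at 44 (size 4, align 4) → ends 48
  total 48 bytes, alignment 8
packed(1) layout:
  channels at 0 (size 11, align 1) → ends 11
  width at 11 (size 4, align 1) → ends 15
  depth at 15 (size 8, align 1) → ends 23
  pitch at 23 (size 4, align 1) → ends 27
  layer at 27 (size 8, align 1) → ends 35
  mip_level at 35 (size 4, align 1) → ends 39
  height at 39 (size 4, align 1) → ends 43
  total 43 bytes, alignment 1
48 − 43 = 5

5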